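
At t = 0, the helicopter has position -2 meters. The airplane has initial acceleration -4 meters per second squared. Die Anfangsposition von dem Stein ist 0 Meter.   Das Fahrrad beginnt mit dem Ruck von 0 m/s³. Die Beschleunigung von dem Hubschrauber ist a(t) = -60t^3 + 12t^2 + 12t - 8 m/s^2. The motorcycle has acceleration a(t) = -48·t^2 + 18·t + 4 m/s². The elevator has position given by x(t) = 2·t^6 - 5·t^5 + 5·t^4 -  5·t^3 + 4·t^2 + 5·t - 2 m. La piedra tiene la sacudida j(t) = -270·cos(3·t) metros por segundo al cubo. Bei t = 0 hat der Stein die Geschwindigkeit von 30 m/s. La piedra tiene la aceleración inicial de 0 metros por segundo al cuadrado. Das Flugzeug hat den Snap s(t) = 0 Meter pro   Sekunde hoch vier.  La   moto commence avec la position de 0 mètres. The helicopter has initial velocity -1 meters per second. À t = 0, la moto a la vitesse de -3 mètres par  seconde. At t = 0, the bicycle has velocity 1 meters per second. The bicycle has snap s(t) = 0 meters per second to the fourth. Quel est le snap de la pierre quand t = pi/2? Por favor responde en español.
Partiendo de la sacudida j(t) = -270·cos(3·t), tomamos 1 derivada. Derivando la sacudida, obtenemos el snap: s(t) = 810·sin(3·t). Tenemos el snap s(t) = 810·sin(3·t). Sustituyendo t = pi/2: s(pi/2) = -810.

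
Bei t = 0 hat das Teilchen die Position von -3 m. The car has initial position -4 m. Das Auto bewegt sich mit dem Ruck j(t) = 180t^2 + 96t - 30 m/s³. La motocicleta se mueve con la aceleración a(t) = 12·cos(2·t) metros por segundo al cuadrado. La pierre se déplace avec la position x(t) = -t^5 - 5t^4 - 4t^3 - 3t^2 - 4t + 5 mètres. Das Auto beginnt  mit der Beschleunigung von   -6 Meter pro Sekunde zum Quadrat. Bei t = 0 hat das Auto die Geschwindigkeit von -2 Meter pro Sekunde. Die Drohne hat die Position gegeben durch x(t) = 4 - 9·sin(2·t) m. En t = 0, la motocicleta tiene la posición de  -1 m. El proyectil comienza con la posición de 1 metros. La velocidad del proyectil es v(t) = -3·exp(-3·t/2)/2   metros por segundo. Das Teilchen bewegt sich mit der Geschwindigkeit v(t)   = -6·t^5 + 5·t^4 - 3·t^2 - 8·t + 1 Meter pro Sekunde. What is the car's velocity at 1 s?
We need to integrate our jerk equation j(t) = 180·t^2 + 96·t - 30 2 times. The integral of jerk, with a(0) = -6, gives acceleration: a(t) = 60·t^3 + 48·t^2 - 30·t - 6. Finding the antiderivative of a(t) and using v(0) = -2: v(t) = 15·t^4 + 16·t^3 - 15·t^2 - 6·t - 2. From the given velocity equation v(t) = 15·t^4 + 16·t^3 - 15·t^2 - 6·t - 2, we substitute t = 1 to get v = 8.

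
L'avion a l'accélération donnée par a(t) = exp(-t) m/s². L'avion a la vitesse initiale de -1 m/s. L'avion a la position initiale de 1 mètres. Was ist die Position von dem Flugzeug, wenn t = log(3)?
Um dies zu lösen, müssen wir 2 Integrale unserer Gleichung für die Beschleunigung a(t) = exp(-t) finden. Die Stammfunktion von der Beschleunigung, mit v(0) = -1, ergibt die Geschwindigkeit: v(t) = -exp(-t). Durch Integration von der Geschwindigkeit und Verwendung der Anfangsbedingung x(0) = 1, erhalten wir x(t) = exp(-t). Aus der Gleichung für die Position x(t) = exp(-t), setzen wir t = log(3) ein und erhalten x = 1/3.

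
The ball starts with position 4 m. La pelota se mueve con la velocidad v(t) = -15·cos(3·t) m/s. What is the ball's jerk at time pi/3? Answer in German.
Ausgehend von der Geschwindigkeit v(t) = -15·cos(3·t), nehmen wir 2 Ableitungen. Die Ableitung von der Geschwindigkeit ergibt die Beschleunigung: a(t) = 45·sin(3·t). Mit d/dt von a(t) finden wir j(t) = 135·cos(3·t). Wir haben den Ruck j(t) = 135·cos(3·t). Durch Einsetzen von t = pi/3: j(pi/3) = -135.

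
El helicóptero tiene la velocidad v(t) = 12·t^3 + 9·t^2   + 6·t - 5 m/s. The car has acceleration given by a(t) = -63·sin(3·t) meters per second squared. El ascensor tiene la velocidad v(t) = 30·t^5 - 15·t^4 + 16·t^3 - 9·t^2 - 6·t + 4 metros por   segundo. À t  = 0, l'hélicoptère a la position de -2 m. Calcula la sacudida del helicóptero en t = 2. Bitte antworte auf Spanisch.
Debemos derivar nuestra ecuación de la velocidad v(t) = 12·t^3 + 9·t^2 + 6·t - 5 2 veces. Tomando d/dt de v(t), encontramos a(t) = 36·t^2 + 18·t + 6. Tomando d/dt de a(t), encontramos j(t) = 72·t + 18. De la ecuación de la sacudida j(t) = 72·t + 18, sustituimos t = 2 para obtener j = 162.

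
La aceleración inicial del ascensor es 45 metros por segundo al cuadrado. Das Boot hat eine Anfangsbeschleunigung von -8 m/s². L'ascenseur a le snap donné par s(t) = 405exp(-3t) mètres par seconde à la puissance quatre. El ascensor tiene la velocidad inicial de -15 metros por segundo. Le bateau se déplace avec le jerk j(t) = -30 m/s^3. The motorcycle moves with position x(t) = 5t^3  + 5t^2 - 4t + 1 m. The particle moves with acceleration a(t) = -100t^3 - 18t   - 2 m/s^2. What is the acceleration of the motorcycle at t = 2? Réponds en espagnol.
Para resolver esto, necesitamos tomar 2 derivadas de nuestra ecuación de la posición x(t) = 5·t^3 + 5·t^2 - 4·t + 1. Tomando d/dt de x(t), encontramos v(t) = 15·t^2 + 10·t - 4. Tomando d/dt de v(t), encontramos a(t) = 30·t + 10. Tenemos la aceleración a(t) = 30·t + 10. Sustituyendo t = 2: a(2) = 70.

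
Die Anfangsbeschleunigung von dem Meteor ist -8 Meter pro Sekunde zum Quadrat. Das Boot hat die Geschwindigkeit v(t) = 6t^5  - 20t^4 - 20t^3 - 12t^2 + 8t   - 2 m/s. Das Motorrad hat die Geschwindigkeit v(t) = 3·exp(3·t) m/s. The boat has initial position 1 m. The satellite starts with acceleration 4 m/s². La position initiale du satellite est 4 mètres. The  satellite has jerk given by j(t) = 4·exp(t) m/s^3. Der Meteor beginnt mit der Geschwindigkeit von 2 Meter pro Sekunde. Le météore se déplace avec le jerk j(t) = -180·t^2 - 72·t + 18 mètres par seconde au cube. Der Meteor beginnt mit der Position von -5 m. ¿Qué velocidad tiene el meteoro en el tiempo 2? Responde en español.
Partiendo de la sacudida j(t) = -180·t^2 - 72·t + 18, tomamos 2 integrales. Tomando ∫j(t)dt y aplicando a(0) = -8, encontramos a(t) = -60·t^3 - 36·t^2 + 18·t - 8. Tomando ∫a(t)dt y aplicando v(0) = 2, encontramos v(t) = -15·t^4 - 12·t^3 + 9·t^2 - 8·t + 2. Usando v(t) = -15·t^4 - 12·t^3 + 9·t^2 - 8·t + 2 y sustituyendo t = 2, encontramos v = -314.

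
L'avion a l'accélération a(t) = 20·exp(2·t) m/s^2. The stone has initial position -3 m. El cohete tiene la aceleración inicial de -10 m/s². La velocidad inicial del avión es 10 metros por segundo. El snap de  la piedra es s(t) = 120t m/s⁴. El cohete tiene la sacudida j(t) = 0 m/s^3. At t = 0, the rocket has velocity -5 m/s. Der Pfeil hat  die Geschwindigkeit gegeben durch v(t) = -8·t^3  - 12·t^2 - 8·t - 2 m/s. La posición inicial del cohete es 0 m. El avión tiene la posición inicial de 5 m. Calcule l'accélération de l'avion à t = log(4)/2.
En utilisant a(t) = 20·exp(2·t) et en substituant t = log(4)/2, nous trouvons a = 80.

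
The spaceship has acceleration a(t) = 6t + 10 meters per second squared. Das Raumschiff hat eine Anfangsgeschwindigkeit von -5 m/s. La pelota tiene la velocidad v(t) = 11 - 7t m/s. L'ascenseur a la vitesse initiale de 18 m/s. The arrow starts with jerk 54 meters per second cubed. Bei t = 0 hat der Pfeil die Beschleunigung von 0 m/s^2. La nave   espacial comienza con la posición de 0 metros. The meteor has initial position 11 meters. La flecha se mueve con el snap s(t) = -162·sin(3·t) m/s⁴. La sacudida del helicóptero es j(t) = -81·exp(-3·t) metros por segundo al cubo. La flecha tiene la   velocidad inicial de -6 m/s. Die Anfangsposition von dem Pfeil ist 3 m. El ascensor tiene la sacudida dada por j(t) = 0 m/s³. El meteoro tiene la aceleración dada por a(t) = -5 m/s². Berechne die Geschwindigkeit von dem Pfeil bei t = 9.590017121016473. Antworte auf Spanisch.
Partiendo del snap s(t) = -162·sin(3·t), tomamos 3 integrales. Integrando el snap y usando la condición inicial j(0) = 54, obtenemos j(t) = 54·cos(3·t). Integrando la sacudida y usando la condición inicial a(0) = 0, obtenemos a(t) = 18·sin(3·t). Tomando ∫a(t)dt y aplicando v(0) = -6, encontramos v(t) = -6·cos(3·t). Tenemos la velocidad v(t) = -6·cos(3·t). Sustituyendo t = 9.590017121016473: v(9.590017121016473) = 5.27776594385780.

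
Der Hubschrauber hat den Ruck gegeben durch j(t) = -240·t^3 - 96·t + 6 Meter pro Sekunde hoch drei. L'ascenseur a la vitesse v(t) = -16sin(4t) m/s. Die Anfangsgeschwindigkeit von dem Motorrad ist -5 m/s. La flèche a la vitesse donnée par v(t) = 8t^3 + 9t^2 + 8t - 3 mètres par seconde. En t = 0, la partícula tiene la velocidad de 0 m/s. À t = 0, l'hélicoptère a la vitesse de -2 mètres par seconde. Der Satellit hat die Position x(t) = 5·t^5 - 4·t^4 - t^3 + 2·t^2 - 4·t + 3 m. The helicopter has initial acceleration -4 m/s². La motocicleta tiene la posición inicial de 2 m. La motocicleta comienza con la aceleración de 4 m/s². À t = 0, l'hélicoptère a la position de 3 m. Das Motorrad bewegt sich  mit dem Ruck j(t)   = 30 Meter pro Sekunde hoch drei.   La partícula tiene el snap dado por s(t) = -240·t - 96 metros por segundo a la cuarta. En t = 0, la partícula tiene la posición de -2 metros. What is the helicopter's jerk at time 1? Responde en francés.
En utilisant j(t) = -240·t^3 - 96·t + 6 et en substituant t = 1, nous trouvons j = -330.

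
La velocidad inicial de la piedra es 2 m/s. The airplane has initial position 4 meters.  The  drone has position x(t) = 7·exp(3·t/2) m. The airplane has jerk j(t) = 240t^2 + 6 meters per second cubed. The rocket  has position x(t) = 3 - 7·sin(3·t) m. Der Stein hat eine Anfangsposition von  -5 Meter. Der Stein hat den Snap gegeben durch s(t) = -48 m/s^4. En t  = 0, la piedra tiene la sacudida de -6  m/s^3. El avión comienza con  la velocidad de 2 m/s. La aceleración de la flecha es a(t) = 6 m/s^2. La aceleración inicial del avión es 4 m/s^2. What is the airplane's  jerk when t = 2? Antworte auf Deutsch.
Wir haben den Ruck j(t) = 240·t^2 + 6. Durch Einsetzen von t = 2: j(2) = 966.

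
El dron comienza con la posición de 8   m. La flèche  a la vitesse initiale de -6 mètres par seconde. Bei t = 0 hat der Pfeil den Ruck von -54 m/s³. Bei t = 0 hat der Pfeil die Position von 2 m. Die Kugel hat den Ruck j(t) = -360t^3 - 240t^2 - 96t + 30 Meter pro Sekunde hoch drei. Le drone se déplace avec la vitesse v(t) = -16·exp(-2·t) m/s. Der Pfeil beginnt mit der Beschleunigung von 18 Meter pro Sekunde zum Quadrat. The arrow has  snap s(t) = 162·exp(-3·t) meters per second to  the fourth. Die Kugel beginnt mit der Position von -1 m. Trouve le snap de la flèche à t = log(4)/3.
Nous avons le snap s(t) = 162·exp(-3·t). En substituant t = log(4)/3: s(log(4)/3) = 81/2.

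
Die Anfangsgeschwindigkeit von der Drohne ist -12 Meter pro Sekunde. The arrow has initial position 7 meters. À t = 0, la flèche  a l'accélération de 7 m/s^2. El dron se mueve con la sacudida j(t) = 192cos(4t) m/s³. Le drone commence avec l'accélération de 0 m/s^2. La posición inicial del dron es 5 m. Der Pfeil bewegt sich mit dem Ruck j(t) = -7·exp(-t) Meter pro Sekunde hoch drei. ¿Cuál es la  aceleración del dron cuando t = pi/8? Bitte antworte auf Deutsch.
Wir müssen unsere Gleichung für den Ruck j(t) = 192·cos(4·t) 1-mal integrieren. Durch Integration von dem Ruck und Verwendung der Anfangsbedingung a(0) = 0, erhalten wir a(t) = 48·sin(4·t). Aus der Gleichung für die Beschleunigung a(t) = 48·sin(4·t), setzen wir t = pi/8 ein und erhalten a = 48.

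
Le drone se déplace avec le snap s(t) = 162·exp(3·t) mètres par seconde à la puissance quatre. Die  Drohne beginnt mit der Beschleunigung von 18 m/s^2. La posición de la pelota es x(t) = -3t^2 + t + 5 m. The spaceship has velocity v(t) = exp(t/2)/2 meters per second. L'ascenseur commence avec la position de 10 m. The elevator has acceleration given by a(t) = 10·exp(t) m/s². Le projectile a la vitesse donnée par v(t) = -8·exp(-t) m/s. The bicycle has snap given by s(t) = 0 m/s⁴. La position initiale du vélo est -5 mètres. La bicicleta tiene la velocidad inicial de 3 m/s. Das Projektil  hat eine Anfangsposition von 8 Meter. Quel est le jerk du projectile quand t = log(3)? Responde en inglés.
Starting from velocity v(t) = -8·exp(-t), we take 2 derivatives. The derivative of velocity gives acceleration: a(t) = 8·exp(-t). Taking d/dt of a(t), we find j(t) = -8·exp(-t). We have jerk j(t) = -8·exp(-t). Substituting t = log(3): j(log(3)) = -8/3.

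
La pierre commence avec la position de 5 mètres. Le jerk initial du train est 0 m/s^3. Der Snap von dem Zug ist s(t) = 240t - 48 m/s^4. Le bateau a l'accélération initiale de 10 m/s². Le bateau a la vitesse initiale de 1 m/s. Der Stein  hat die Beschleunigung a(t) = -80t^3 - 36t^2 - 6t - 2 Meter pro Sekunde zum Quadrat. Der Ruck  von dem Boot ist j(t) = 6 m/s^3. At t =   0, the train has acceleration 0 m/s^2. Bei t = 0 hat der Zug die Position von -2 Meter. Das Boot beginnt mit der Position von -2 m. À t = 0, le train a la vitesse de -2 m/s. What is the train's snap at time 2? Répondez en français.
Nous avons le snap s(t) = 240·t - 48. En substituant t = 2: s(2) = 432.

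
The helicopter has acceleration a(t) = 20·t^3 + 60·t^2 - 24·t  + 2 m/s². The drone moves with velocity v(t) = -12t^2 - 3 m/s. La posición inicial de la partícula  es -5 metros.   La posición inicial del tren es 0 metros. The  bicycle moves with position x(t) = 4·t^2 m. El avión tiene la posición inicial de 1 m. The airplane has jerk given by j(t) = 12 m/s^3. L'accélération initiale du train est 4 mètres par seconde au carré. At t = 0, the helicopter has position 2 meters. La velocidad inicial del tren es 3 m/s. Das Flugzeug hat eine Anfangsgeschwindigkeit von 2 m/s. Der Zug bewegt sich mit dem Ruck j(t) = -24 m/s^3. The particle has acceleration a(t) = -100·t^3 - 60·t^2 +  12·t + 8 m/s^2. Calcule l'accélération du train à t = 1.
Nous devons trouver l'intégrale de notre équation du jerk j(t) = -24 1 fois. En intégrant le jerk et en utilisant la condition initiale a(0) = 4, nous obtenons a(t) = 4 - 24·t. De l'équation de l'accélération a(t) = 4 - 24·t, nous substituons t = 1 pour obtenir a = -20.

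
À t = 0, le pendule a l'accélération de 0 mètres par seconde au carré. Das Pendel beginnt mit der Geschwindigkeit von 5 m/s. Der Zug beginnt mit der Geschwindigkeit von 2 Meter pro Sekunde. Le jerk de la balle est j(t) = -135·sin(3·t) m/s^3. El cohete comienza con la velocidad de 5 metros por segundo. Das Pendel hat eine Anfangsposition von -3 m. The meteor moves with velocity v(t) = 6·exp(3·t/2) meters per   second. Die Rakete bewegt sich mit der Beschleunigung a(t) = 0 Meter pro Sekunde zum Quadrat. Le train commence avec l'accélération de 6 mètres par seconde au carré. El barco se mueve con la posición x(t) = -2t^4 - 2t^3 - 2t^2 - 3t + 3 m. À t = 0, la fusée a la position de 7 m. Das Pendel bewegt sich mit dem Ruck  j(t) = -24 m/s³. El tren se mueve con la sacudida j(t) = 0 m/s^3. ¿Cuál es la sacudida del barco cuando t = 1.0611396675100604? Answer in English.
We must differentiate our position equation x(t) = -2·t^4 - 2·t^3 - 2·t^2 - 3·t + 3 3 times. Differentiating position, we get velocity: v(t) = -8·t^3 - 6·t^2 - 4·t - 3. The derivative of velocity gives acceleration: a(t) = -24·t^2 - 12·t - 4. Taking d/dt of a(t), we find j(t) = -48·t - 12. Using j(t) = -48·t - 12 and substituting t = 1.0611396675100604, we find j = -62.9347040404829.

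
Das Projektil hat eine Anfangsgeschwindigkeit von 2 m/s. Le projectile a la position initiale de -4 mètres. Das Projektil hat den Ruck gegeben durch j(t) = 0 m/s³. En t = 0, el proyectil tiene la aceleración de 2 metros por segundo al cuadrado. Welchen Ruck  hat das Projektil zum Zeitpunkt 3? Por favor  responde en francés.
De l'équation du jerk j(t) = 0, nous substituons t = 3 pour obtenir j = 0.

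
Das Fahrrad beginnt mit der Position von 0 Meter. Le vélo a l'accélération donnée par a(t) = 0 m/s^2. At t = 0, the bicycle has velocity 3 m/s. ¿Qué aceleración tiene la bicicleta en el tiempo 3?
Usando a(t) = 0 y sustituyendo t = 3, encontramos a = 0.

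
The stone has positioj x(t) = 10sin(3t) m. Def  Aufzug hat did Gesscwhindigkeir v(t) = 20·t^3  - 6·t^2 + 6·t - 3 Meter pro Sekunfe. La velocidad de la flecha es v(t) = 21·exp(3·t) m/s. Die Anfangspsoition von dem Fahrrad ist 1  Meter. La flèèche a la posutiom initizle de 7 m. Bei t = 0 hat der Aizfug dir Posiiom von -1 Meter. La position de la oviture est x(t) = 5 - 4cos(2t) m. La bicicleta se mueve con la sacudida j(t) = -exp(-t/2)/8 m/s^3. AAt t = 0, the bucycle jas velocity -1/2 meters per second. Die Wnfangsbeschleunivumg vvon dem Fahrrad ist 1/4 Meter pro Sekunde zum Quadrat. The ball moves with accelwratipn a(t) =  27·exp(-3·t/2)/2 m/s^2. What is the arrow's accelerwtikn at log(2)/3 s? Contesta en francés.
Nous devons dériver notre équation de la vitesse v(t) = 21·exp(3·t) 1 fois. En prenant d/dt de v(t), nous trouvons a(t) = 63·exp(3·t). Nous avons l'accélération a(t) = 63·exp(3·t). En substituant t = log(2)/3: a(log(2)/3) = 126.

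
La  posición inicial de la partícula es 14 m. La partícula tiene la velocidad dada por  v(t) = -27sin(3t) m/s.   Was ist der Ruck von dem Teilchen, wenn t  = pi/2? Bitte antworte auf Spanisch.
Debemos derivar nuestra ecuación de la velocidad v(t) = -27·sin(3·t) 2 veces. La derivada de la velocidad da la aceleración: a(t) = -81·cos(3·t). Tomando d/dt de a(t), encontramos j(t) = 243·sin(3·t). Tenemos la sacudida j(t) = 243·sin(3·t). Sustituyendo t = pi/2: j(pi/2) = -243.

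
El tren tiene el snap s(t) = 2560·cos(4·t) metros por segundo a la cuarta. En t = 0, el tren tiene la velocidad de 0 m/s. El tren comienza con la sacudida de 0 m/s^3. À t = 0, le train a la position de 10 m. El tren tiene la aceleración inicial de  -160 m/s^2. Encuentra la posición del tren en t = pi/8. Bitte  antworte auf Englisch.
We need to integrate our snap equation s(t) = 2560·cos(4·t) 4 times. Integrating snap and using the initial condition j(0) = 0, we get j(t) = 640·sin(4·t). Finding the integral of j(t) and using a(0) = -160: a(t) = -160·cos(4·t). The integral of acceleration is velocity. Using v(0) = 0, we get v(t) = -40·sin(4·t). Taking ∫v(t)dt and applying x(0) = 10, we find x(t) = 10·cos(4·t). Using x(t) = 10·cos(4·t) and substituting t = pi/8, we find x = 0.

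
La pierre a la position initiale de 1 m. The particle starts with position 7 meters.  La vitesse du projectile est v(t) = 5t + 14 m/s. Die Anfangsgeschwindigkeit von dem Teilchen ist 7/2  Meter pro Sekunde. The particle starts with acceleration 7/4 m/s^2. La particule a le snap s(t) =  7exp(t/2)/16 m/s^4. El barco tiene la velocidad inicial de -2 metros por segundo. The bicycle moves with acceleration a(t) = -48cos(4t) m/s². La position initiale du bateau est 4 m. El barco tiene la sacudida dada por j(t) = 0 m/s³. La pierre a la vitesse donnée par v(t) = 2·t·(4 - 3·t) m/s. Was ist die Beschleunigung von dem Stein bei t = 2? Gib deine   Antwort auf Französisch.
Pour résoudre ceci, nous devons prendre 1 dérivée de notre équation de la vitesse v(t) = 2·t·(4 - 3·t). La dérivée de la vitesse donne l'accélération: a(t) = 8 - 12·t. En utilisant a(t) = 8 - 12·t et en substituant t = 2, nous trouvons a = -16.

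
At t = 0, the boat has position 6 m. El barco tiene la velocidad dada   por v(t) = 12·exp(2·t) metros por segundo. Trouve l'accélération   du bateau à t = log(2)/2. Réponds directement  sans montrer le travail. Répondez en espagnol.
La aceleración en t = log(2)/2 es a = 48.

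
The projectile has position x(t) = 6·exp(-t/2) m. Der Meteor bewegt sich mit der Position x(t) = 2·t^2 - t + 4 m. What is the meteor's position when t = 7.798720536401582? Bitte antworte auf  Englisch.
From the given position equation x(t) = 2·t^2 - t + 4, we substitute t = 7.798720536401582 to get x = 117.841363473382.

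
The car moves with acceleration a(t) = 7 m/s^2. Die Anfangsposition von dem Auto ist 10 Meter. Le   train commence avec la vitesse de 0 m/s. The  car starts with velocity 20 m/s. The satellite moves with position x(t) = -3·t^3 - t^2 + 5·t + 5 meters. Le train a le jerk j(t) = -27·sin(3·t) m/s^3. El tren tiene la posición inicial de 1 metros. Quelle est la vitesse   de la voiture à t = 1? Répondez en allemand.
Um dies zu lösen, müssen wir 1 Stammfunktion unserer Gleichung für die Beschleunigung a(t) = 7 finden. Durch Integration von der Beschleunigung und Verwendung der Anfangsbedingung v(0) = 20, erhalten wir v(t) = 7·t + 20. Aus der Gleichung für die Geschwindigkeit v(t) = 7·t + 20, setzen wir t = 1 ein und erhalten v = 27.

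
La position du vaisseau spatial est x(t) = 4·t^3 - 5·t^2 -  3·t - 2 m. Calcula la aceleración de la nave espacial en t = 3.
Partiendo de la posición x(t) = 4·t^3 - 5·t^2 - 3·t - 2, tomamos 2 derivadas. La derivada de la posición da la velocidad: v(t) = 12·t^2 - 10·t - 3. Derivando la velocidad, obtenemos la aceleración: a(t) = 24·t - 10. Tenemos la aceleración a(t) = 24·t - 10. Sustituyendo t = 3: a(3) = 62.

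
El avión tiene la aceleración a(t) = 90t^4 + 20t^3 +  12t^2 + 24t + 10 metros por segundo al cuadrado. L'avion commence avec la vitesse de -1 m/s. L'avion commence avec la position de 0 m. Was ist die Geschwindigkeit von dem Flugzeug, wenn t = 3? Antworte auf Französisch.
En partant de l'accélération a(t) = 90·t^4 + 20·t^3 + 12·t^2 + 24·t + 10, nous prenons 1 primitive. La primitive de l'accélération, avec v(0) = -1, donne la vitesse: v(t) = 18·t^5 + 5·t^4 + 4·t^3 + 12·t^2 + 10·t - 1. Nous avons la vitesse v(t) = 18·t^5 + 5·t^4 + 4·t^3 + 12·t^2 + 10·t - 1. En substituant t = 3: v(3) = 5024.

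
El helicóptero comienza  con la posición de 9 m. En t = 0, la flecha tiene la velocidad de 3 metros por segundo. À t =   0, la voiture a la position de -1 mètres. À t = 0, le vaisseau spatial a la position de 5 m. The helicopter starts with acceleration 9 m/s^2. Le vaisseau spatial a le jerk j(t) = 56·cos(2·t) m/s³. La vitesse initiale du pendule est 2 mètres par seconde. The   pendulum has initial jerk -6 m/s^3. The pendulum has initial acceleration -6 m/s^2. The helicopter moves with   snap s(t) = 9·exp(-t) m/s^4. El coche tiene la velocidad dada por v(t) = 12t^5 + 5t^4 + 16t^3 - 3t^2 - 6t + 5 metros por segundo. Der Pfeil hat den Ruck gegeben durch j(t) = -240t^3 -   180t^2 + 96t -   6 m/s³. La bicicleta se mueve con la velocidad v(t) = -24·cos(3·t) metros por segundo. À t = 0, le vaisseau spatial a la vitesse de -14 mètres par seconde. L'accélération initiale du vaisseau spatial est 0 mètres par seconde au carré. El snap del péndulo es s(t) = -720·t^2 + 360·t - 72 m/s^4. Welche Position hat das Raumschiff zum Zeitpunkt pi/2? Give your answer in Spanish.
Para resolver esto, necesitamos tomar 3 antiderivadas de nuestra ecuación de la sacudida j(t) = 56·cos(2·t). Integrando la sacudida y usando la condición inicial a(0) = 0, obtenemos a(t) = 28·sin(2·t). La integral de la aceleración es la velocidad. Usando v(0) = -14, obtenemos v(t) = -14·cos(2·t). La antiderivada de la velocidad es la posición. Usando x(0) = 5, obtenemos x(t) = 5 - 7·sin(2·t). De la ecuación de la posición x(t) = 5 - 7·sin(2·t), sustituimos t = pi/2 para obtener x = 5.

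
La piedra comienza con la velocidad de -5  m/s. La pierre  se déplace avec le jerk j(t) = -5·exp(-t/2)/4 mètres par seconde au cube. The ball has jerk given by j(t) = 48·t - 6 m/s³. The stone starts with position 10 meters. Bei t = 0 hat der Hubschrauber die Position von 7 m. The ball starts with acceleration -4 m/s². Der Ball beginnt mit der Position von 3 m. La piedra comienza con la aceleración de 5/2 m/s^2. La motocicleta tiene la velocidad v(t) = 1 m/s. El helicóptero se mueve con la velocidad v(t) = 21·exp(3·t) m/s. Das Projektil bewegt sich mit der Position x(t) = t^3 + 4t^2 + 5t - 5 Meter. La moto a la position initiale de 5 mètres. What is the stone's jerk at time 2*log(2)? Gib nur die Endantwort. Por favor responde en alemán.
Bei t = 2*log(2), j = -5/8.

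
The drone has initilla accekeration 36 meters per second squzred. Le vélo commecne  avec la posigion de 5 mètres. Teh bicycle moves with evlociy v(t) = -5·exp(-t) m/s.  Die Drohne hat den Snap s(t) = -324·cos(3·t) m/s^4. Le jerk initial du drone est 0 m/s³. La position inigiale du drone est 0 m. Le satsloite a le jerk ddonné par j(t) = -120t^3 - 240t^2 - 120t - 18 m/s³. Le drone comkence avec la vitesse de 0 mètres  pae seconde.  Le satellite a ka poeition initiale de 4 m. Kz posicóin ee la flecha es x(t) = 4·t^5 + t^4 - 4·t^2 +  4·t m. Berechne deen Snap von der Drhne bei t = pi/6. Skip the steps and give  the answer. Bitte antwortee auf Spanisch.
La respuesta es 0.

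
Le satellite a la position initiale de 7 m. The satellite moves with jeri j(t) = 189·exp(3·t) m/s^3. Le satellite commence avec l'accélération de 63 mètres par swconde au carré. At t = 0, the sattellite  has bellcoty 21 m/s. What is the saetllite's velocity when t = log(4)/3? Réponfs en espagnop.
Debemos encontrar la integral de nuestra ecuación de la sacudida j(t) = 189·exp(3·t) 2 veces. Tomando ∫j(t)dt y aplicando a(0) = 63, encontramos a(t) = 63·exp(3·t). Integrando la aceleración y usando la condición inicial v(0) = 21, obtenemos v(t) = 21·exp(3·t). De la ecuación de la velocidad v(t) = 21·exp(3·t), sustituimos t = log(4)/3 para obtener v = 84.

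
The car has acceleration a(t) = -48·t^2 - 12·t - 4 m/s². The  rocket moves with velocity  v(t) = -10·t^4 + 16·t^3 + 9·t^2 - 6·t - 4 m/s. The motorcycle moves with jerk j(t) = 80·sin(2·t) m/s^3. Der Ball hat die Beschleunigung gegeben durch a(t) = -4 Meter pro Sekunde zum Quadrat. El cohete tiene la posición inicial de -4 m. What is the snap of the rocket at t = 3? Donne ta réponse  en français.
Nous devons dériver notre équation de la vitesse v(t) = -10·t^4 + 16·t^3 + 9·t^2 - 6·t - 4 3 fois. En dérivant la vitesse, nous obtenons l'accélération: a(t) = -40·t^3 + 48·t^2 + 18·t - 6. En dérivant l'accélération, nous obtenons le jerk: j(t) = -120·t^2 + 96·t + 18. La dérivée du jerk donne le snap: s(t) = 96 - 240·t. En utilisant s(t) = 96 - 240·t et en substituant t = 3, nous trouvons s = -624.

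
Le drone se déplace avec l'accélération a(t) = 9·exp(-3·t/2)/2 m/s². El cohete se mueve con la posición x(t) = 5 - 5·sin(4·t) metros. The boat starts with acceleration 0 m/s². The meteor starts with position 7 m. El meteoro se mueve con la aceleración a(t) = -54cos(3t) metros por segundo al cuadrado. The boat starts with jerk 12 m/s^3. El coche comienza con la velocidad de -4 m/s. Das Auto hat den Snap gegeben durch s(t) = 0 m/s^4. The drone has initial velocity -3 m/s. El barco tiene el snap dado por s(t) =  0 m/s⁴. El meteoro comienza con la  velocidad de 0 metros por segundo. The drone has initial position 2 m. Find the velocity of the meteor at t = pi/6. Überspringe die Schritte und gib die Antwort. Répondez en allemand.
Bei t = pi/6, v = -18.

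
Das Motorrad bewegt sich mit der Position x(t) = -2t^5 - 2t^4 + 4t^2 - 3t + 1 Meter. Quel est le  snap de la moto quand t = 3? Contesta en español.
Partiendo de la posición x(t) = -2·t^5 - 2·t^4 + 4·t^2 - 3·t + 1, tomamos 4 derivadas. Tomando d/dt de x(t), encontramos v(t) = -10·t^4 - 8·t^3 + 8·t - 3. Tomando d/dt de v(t), encontramos a(t) = -40·t^3 - 24·t^2 + 8. La derivada de la aceleración da la sacudida: j(t) = -120·t^2 - 48·t. Tomando d/dt de j(t), encontramos s(t) = -240·t - 48. De la ecuación del snap s(t) = -240·t - 48, sustituimos t = 3 para obtener s = -768.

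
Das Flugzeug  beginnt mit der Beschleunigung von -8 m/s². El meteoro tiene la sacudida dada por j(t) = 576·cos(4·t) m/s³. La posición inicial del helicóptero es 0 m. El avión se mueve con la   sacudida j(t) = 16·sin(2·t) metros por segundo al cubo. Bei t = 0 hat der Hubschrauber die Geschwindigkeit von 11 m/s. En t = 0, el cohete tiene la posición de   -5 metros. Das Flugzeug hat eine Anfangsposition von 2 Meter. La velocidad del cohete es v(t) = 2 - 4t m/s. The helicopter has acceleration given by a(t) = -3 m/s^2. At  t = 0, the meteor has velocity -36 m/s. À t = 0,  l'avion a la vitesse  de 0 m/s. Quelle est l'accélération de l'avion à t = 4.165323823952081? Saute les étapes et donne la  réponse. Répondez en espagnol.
a(4.165323823952081) = 3.67055508688530.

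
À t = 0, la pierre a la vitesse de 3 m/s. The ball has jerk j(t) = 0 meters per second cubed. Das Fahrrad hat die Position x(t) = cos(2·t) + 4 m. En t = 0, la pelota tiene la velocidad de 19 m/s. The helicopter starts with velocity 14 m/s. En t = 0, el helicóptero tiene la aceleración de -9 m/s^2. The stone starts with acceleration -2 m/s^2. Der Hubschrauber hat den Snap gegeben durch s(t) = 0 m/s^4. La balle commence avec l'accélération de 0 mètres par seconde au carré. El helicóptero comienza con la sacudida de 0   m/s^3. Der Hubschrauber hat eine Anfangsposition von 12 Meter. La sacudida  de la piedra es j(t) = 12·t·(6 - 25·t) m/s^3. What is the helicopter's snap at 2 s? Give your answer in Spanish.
De la ecuación del snap s(t) = 0, sustituimos t = 2 para obtener s = 0.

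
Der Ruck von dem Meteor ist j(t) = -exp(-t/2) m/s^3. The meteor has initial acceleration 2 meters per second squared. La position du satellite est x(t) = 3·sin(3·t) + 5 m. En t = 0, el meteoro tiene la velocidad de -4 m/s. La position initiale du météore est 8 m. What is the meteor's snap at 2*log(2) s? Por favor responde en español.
Para resolver esto, necesitamos tomar 1 derivada de nuestra ecuación de la sacudida j(t) = -exp(-t/2). La derivada de la sacudida da el snap: s(t) = exp(-t/2)/2. De la ecuación del snap s(t) = exp(-t/2)/2, sustituimos t = 2*log(2) para obtener s = 1/4.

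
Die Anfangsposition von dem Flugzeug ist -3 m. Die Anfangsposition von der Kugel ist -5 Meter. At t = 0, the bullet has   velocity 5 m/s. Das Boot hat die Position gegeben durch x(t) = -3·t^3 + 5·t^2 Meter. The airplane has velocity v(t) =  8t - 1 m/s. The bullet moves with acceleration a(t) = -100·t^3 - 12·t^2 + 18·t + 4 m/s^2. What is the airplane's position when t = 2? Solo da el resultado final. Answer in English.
The answer is 11.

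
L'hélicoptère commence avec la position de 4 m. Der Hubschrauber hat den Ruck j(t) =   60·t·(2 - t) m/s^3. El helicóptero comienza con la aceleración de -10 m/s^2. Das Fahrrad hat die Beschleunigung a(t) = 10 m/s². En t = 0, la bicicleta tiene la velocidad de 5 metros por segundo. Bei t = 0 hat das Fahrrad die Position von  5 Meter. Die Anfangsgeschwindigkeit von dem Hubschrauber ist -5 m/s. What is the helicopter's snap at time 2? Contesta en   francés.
Pour résoudre ceci, nous devons prendre 1 dérivée de notre équation du jerk j(t) = 60·t·(2 - t). En dérivant le jerk, nous obtenons le snap: s(t) = 120 - 120·t. En utilisant s(t) = 120 - 120·t et en substituant t = 2, nous trouvons s = -120.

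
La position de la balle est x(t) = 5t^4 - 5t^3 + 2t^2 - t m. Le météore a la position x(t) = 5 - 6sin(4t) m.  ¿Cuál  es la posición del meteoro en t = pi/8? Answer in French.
Nous avons la position x(t) = 5 - 6·sin(4·t). En substituant t = pi/8: x(pi/8) = -1.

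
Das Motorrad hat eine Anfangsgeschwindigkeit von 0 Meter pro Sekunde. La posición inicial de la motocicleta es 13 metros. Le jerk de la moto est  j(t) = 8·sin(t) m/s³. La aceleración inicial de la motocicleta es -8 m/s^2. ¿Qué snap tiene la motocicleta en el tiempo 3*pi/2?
Partiendo de la sacudida j(t) = 8·sin(t), tomamos 1 derivada. Tomando d/dt de j(t), encontramos s(t) = 8·cos(t). De la ecuación del snap s(t) = 8·cos(t), sustituimos t = 3*pi/2 para obtener s = 0.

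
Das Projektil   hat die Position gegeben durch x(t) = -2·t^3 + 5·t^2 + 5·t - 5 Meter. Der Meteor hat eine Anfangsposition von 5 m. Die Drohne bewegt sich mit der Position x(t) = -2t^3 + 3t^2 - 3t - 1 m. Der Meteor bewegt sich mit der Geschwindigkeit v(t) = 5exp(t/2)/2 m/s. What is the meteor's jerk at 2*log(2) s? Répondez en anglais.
We must differentiate our velocity equation v(t) = 5·exp(t/2)/2 2 times. Differentiating velocity, we get acceleration: a(t) = 5·exp(t/2)/4. The derivative of acceleration gives jerk: j(t) = 5·exp(t/2)/8. We have jerk j(t) = 5·exp(t/2)/8. Substituting t = 2*log(2): j(2*log(2)) = 5/4.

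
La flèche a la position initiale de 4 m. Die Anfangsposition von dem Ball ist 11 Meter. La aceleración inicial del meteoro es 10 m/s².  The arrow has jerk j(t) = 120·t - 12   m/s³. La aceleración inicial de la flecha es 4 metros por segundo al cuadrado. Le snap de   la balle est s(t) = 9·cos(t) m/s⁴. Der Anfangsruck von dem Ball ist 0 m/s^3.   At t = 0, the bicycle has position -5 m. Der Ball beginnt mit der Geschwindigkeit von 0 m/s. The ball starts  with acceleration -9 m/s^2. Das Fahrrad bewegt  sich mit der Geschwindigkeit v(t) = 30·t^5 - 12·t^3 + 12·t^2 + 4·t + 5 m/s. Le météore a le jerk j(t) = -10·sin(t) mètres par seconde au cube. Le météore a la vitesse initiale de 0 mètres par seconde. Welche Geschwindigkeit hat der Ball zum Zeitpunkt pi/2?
Um dies zu lösen, müssen wir 3 Integrale unserer Gleichung für den Snap s(t) = 9·cos(t) finden. Durch Integration von dem Snap und Verwendung der Anfangsbedingung j(0) = 0, erhalten wir j(t) = 9·sin(t). Die Stammfunktion von dem Ruck ist die Beschleunigung. Mit a(0) = -9 erhalten wir a(t) = -9·cos(t). Das Integral von der Beschleunigung, mit v(0) = 0, ergibt die Geschwindigkeit: v(t) = -9·sin(t). Aus der Gleichung für die Geschwindigkeit v(t) = -9·sin(t), setzen wir t = pi/2 ein und erhalten v = -9.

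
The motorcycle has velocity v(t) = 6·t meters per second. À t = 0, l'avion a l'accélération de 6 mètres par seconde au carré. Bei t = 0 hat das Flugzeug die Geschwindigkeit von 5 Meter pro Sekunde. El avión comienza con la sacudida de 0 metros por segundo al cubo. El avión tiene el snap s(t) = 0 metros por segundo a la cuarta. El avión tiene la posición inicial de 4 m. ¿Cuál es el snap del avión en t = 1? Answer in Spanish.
De la ecuación del snap s(t) = 0, sustituimos t = 1 para obtener s = 0.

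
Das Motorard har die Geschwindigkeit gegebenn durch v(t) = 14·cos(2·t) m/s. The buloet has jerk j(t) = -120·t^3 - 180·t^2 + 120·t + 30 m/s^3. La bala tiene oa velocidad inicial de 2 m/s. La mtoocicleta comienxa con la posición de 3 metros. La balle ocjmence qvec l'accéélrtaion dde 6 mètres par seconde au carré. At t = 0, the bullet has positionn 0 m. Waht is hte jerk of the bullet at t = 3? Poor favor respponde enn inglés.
We have jerk j(t) = -120·t^3 - 180·t^2 + 120·t + 30. Substituting t = 3: j(3) = -4470.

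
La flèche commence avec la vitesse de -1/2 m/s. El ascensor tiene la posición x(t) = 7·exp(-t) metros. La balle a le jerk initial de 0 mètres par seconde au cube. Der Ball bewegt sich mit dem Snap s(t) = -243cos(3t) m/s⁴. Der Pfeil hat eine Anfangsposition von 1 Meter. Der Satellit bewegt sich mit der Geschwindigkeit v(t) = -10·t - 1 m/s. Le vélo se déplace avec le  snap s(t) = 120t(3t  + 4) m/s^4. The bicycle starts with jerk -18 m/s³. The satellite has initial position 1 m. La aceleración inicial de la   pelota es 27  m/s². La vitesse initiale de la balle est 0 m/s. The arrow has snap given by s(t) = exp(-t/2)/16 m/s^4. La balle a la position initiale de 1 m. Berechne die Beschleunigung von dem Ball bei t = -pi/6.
Wir müssen das Integral unserer Gleichung für den Snap s(t) = -243·cos(3·t) 2-mal finden. Durch Integration von dem Snap und Verwendung der Anfangsbedingung j(0) = 0, erhalten wir j(t) = -81·sin(3·t). Das Integral von dem Ruck, mit a(0) = 27, ergibt die Beschleunigung: a(t) = 27·cos(3·t). Wir haben die Beschleunigung a(t) = 27·cos(3·t). Durch Einsetzen von t = -pi/6: a(-pi/6) = 0.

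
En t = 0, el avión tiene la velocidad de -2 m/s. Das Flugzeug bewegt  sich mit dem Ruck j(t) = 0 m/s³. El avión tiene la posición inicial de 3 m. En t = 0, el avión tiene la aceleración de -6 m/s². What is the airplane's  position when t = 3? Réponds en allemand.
Wir müssen unsere Gleichung für den Ruck j(t) = 0 3-mal integrieren. Mit ∫j(t)dt und Anwendung von a(0) = -6, finden wir a(t) = -6. Mit ∫a(t)dt und Anwendung von v(0) = -2, finden wir v(t) = -6·t - 2. Mit ∫v(t)dt und Anwendung von x(0) = 3, finden wir x(t) = -3·t^2 - 2·t + 3. Mit x(t) = -3·t^2 - 2·t + 3 und Einsetzen von t = 3, finden wir x = -30.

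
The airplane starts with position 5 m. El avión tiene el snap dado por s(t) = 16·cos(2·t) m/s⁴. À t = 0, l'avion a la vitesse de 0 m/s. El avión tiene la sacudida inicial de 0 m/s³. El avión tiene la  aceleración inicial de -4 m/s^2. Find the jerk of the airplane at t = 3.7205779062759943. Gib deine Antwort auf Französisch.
Nous devons intégrer notre équation du snap s(t) = 16·cos(2·t) 1 fois. En intégrant le snap et en utilisant la condition initiale j(0) = 0, nous obtenons j(t) = 8·sin(2·t). De l'équation du jerk j(t) = 8·sin(2·t), nous substituons t = 3.7205779062759943 pour obtenir j = 7.32792611050182.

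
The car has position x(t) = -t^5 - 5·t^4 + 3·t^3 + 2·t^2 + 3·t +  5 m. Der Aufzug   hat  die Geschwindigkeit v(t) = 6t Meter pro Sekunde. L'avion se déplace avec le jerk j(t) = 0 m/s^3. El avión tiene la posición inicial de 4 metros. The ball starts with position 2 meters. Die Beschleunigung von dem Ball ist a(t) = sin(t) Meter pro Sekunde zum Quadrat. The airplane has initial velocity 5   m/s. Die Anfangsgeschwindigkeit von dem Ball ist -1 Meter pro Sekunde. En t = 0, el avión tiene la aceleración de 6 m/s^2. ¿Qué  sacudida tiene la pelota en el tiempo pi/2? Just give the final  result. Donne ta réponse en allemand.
Der Ruck bei t = pi/2 ist j = 0.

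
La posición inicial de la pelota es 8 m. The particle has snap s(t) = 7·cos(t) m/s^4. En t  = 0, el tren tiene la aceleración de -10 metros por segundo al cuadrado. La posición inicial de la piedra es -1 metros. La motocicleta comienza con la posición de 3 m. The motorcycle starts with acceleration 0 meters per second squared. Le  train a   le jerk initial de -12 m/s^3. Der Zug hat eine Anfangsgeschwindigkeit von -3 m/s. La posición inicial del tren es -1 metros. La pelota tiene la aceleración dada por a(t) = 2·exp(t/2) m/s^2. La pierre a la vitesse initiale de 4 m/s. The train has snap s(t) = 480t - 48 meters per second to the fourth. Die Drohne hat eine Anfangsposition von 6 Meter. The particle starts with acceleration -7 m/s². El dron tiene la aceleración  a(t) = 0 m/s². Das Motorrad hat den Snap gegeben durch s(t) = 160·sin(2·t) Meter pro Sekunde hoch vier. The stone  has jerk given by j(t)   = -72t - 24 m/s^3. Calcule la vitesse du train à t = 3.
Nous devons trouver la primitive de notre équation du snap s(t) = 480·t - 48 3 fois. En prenant ∫s(t)dt et en appliquant j(0) = -12, nous trouvons j(t) = 240·t^2 - 48·t - 12. La primitive du jerk est l'accélération. En utilisant a(0) = -10, nous obtenons a(t) = 80·t^3 - 24·t^2 - 12·t - 10. La primitive de l'accélération est la vitesse. En utilisant v(0) = -3, nous obtenons v(t) = 20·t^4 - 8·t^3 - 6·t^2 - 10·t - 3. Nous avons la vitesse v(t) = 20·t^4 - 8·t^3 - 6·t^2 - 10·t - 3. En substituant t = 3: v(3) = 1317.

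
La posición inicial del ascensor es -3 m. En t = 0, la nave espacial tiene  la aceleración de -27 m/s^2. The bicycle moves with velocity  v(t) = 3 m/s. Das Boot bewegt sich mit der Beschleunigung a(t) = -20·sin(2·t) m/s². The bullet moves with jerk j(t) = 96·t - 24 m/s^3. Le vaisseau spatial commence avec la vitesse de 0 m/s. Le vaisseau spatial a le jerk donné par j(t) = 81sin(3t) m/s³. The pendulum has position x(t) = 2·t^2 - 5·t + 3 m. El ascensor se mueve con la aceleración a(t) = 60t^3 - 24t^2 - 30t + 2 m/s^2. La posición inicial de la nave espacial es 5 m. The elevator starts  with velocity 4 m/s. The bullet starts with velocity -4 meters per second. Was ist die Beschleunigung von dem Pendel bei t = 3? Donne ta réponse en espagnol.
Para resolver esto, necesitamos tomar 2 derivadas de nuestra ecuación de la posición x(t) = 2·t^2 - 5·t + 3. Derivando la posición, obtenemos la velocidad: v(t) = 4·t - 5. La derivada de la velocidad da la aceleración: a(t) = 4. De la ecuación de la aceleración a(t) = 4, sustituimos t = 3 para obtener a = 4.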